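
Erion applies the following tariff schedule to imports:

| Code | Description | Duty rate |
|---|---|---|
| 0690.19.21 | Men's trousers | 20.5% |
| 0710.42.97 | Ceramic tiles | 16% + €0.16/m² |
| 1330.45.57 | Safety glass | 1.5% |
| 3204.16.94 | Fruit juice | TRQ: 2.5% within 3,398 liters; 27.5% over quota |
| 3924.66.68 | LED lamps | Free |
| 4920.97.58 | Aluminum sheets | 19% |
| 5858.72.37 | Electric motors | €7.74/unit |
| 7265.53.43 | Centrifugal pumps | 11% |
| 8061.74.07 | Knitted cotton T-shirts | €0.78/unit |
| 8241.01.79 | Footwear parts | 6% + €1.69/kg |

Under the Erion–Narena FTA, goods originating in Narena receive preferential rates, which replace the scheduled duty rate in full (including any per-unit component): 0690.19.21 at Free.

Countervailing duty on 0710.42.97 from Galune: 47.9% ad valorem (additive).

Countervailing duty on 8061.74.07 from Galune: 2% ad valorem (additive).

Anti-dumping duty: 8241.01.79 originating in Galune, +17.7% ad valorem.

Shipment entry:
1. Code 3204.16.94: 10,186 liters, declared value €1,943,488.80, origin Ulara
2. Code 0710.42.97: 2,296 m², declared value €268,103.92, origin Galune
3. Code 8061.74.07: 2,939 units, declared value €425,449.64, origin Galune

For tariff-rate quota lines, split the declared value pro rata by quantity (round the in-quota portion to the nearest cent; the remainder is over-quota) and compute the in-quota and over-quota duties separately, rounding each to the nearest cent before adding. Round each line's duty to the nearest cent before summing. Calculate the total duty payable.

€554,861.99

Line 1 (3204.16.94, Ulara, 10,186 liters, €1,943,488.80):
Code 3204.16.94 is under a tariff-rate quota (threshold 3,398 liters). In-quota: 3,398 liters at 2.5%; over-quota: 6,788 liters at 27.5%.
Pro-rata value split: in-quota = €1,943,488.80 × 3,398/10,186 = €648,338.40; over-quota = €1,943,488.80 − €648,338.40 = €1,295,150.40.
In-quota duty = €648,338.40 × 2.5% = €16,208.46. Over-quota duty = €1,295,150.40 × 27.5% = €356,166.36.
Line duty = €16,208.46 + €356,166.36 = €372,374.82.
Line 2 (0710.42.97, Galune, 2,296 m², €268,103.92):
Base rate for 0710.42.97 is 16% + €0.16/m².
Additional duty on 0710.42.97 from Galune: +47.9%. Applied ad valorem rate: 16% + 47.9% = 63.9%.
Duty = €268,103.92 × 63.9% + 2,296 × €0.16 = €171,685.76.
Line 3 (8061.74.07, Galune, 2,939 units, €425,449.64):
Base rate for 8061.74.07 is €0.78/unit.
Additional duty on 8061.74.07 from Galune: +2% ad valorem. Applied ad valorem rate = 2%.
Duty = €425,449.64 × 2% + 2,939 × €0.78 = €10,801.41.
Total = €372,374.82 + €171,685.76 + €10,801.41 = €554,861.99.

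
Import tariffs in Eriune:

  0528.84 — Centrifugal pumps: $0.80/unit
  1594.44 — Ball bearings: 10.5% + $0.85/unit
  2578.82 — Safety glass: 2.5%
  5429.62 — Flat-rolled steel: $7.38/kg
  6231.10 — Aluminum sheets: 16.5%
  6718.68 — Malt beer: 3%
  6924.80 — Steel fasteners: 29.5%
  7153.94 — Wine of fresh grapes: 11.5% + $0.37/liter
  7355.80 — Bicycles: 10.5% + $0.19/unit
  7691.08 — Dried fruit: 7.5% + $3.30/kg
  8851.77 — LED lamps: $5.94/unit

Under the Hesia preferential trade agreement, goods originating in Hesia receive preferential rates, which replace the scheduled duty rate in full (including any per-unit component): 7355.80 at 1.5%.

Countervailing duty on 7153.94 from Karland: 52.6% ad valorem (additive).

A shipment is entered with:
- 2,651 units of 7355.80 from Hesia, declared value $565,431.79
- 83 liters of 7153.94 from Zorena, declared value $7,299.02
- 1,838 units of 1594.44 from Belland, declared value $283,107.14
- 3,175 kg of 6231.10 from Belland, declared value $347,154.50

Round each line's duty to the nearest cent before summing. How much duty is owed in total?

$97,920.62

Line 1 (7355.80, Hesia, 2,651 units, $565,431.79):
Base rate for 7355.80 is 10.5% + $0.19/unit.
Origin Hesia qualifies under the Eriune–Hesia agreement and 7355.80 is covered: preferential rate 1.5% applies instead.
Duty = $565,431.79 × 1.5% = $8,481.48.
Line 2 (7153.94, Zorena, 83 liters, $7,299.02):
Base rate for 7153.94 is 11.5% + $0.37/liter.
The additional-duty order on 7153.94 targets Karland, not Zorena; it does not apply.
Duty = $7,299.02 × 11.5% + 83 × $0.37 = $870.10.
Line 3 (1594.44, Belland, 1,838 units, $283,107.14):
Base rate for 1594.44 is 10.5% + $0.85/unit.
Duty = $283,107.14 × 10.5% + 1,838 × $0.85 = $31,288.55.
Line 4 (6231.10, Belland, 3,175 kg, $347,154.50):
Base rate for 6231.10 is 16.5%.
Duty = $347,154.50 × 16.5% = $57,280.49.
Total = $8,481.48 + $870.10 + $31,288.55 + $57,280.49 = $97,920.62.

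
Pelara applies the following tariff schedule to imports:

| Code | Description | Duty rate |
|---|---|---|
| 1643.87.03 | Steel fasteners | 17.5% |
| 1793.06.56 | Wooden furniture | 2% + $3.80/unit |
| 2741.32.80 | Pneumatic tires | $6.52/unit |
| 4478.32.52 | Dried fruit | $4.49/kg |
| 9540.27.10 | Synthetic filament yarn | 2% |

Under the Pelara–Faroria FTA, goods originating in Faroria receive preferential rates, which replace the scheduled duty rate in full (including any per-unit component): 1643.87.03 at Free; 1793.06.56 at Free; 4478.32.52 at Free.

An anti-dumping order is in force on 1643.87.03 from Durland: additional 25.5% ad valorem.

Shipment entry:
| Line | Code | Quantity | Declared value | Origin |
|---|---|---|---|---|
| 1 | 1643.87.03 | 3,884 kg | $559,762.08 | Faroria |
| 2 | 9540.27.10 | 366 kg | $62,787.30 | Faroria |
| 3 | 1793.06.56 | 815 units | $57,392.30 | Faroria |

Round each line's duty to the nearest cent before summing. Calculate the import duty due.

$1,255.75

Line 1 (1643.87.03, Faroria, 3,884 kg, $559,762.08):
Base rate for 1643.87.03 is 17.5%.
Origin Faroria qualifies under the Pelara–Faroria agreement and 1643.87.03 is covered: preferential rate Free applies instead.
The additional-duty order on 1643.87.03 targets Durland, not Faroria; it does not apply.
Duty = $559,762.08 × 0% = $0.00.
Line 2 (9540.27.10, Faroria, 366 kg, $62,787.30):
Base rate for 9540.27.10 is 2%.
Origin Faroria is the FTA partner but 9540.27.10 is not on the preference list; base rate stands.
Duty = $62,787.30 × 2% = $1,255.75.
Line 3 (1793.06.56, Faroria, 815 units, $57,392.30):
Base rate for 1793.06.56 is 2% + $3.80/unit.
Origin Faroria qualifies under the Pelara–Faroria agreement and 1793.06.56 is covered: preferential rate Free applies instead.
Duty = $57,392.30 × 0% = $0.00.
Total = $0.00 + $1,255.75 + $0.00 = $1,255.75.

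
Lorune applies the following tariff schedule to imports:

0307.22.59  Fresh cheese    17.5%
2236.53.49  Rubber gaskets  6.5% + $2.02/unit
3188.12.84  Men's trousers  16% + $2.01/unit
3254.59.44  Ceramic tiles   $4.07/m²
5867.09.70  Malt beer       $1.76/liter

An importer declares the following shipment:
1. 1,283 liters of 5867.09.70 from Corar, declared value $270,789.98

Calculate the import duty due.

$2,258.08

Line 1 (5867.09.70, Corar, 1,283 liters, $270,789.98):
Base rate for 5867.09.70 is $1.76/liter.
Duty = 1,283 × $1.76 = $2,258.08.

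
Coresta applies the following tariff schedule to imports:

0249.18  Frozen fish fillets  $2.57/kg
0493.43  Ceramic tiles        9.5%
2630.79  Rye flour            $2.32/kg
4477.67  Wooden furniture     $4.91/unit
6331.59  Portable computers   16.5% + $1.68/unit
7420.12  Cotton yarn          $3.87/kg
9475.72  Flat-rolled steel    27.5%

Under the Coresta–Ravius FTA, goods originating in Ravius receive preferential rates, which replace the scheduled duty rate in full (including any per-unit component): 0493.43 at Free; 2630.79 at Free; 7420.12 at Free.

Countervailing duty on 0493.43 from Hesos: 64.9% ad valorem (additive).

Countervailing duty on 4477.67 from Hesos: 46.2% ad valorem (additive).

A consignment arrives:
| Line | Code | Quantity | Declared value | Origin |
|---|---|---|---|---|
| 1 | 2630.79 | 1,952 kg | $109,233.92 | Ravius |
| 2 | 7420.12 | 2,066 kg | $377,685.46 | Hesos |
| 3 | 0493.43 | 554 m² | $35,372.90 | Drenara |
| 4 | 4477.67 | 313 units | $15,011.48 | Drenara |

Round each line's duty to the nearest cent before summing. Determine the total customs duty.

Line 1 (2630.79, Ravius, 1,952 kg, $109,233.92):
Base rate for 2630.79 is $2.32/kg.
Origin Ravius qualifies under the Coresta–Ravius agreement and 2630.79 is covered: preferential rate Free applies instead.
Duty = $109,233.92 × 0% = $0.00.
Line 2 (7420.12, Hesos, 2,066 kg, $377,685.46):
Base rate for 7420.12 is $3.87/kg.
7420.12 has an FTA preferential rate, but origin Hesos is not Ravius; base rate stands.
Duty = 2,066 × $3.87 = $7,995.42.
Line 3 (0493.43, Drenara, 554 m², $35,372.90):
Base rate for 0493.43 is 9.5%.
0493.43 has an FTA preferential rate, but origin Drenara is not Ravius; base rate stands.
The additional-duty order on 0493.43 targets Hesos, not Drenara; it does not apply.
Duty = $35,372.90 × 9.5% = $3,360.43.
Line 4 (4477.67, Drenara, 313 units, $15,011.48):
Base rate for 4477.67 is $4.91/unit.
The additional-duty order on 4477.67 targets Hesos, not Drenara; it does not apply.
Duty = 313 × $4.91 = $1,536.83.
Total = $0.00 + $7,995.42 + $3,360.43 + $1,536.83 = $12,892.68.

$12,892.68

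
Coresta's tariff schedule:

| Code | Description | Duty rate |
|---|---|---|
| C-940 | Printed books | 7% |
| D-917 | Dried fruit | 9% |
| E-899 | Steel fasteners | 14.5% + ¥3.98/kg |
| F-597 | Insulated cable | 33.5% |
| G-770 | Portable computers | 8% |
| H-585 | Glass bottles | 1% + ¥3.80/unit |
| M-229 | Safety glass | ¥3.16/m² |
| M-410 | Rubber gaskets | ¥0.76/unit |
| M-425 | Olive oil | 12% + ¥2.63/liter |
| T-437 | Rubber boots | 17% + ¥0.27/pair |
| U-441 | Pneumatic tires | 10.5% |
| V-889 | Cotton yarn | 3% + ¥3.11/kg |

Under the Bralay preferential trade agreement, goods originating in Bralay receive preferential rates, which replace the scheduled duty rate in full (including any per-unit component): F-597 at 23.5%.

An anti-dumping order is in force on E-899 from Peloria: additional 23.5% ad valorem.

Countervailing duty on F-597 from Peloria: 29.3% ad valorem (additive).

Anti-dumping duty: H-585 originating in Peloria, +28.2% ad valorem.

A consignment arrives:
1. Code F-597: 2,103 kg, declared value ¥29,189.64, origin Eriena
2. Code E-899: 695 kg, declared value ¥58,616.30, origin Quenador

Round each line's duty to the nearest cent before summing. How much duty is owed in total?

Line 1 (F-597, Eriena, 2,103 kg, ¥29,189.64):
Base rate for F-597 is 33.5%.
F-597 has an FTA preferential rate, but origin Eriena is not Bralay; base rate stands.
The additional-duty order on F-597 targets Peloria, not Eriena; it does not apply.
Duty = ¥29,189.64 × 33.5% = ¥9,778.53.
Line 2 (E-899, Quenador, 695 kg, ¥58,616.30):
Base rate for E-899 is 14.5% + ¥3.98/kg.
The additional-duty order on E-899 targets Peloria, not Quenador; it does not apply.
Duty = ¥58,616.30 × 14.5% + 695 × ¥3.98 = ¥11,265.46.
Total = ¥9,778.53 + ¥11,265.46 = ¥21,043.99.

¥21,043.99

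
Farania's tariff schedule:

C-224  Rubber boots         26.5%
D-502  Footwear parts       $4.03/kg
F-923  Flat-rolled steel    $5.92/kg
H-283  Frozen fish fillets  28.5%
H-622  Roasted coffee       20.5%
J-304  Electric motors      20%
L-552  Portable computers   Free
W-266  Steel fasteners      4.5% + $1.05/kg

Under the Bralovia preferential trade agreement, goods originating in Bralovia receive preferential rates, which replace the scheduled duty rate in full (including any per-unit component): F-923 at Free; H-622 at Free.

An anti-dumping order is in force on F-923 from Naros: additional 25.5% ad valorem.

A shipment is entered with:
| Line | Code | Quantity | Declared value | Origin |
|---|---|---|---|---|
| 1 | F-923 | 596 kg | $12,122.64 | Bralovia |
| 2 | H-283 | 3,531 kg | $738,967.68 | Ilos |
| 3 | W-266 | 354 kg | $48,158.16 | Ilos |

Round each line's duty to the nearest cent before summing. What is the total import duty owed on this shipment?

$213,144.61

Line 1 (F-923, Bralovia, 596 kg, $12,122.64):
Base rate for F-923 is $5.92/kg.
Origin Bralovia qualifies under the Farania–Bralovia agreement and F-923 is covered: preferential rate Free applies instead.
The additional-duty order on F-923 targets Naros, not Bralovia; it does not apply.
Duty = $12,122.64 × 0% = $0.00.
Line 2 (H-283, Ilos, 3,531 kg, $738,967.68):
Base rate for H-283 is 28.5%.
Duty = $738,967.68 × 28.5% = $210,605.79.
Line 3 (W-266, Ilos, 354 kg, $48,158.16):
Base rate for W-266 is 4.5% + $1.05/kg.
Duty = $48,158.16 × 4.5% + 354 × $1.05 = $2,538.82.
Total = $0.00 + $210,605.79 + $2,538.82 = $213,144.61.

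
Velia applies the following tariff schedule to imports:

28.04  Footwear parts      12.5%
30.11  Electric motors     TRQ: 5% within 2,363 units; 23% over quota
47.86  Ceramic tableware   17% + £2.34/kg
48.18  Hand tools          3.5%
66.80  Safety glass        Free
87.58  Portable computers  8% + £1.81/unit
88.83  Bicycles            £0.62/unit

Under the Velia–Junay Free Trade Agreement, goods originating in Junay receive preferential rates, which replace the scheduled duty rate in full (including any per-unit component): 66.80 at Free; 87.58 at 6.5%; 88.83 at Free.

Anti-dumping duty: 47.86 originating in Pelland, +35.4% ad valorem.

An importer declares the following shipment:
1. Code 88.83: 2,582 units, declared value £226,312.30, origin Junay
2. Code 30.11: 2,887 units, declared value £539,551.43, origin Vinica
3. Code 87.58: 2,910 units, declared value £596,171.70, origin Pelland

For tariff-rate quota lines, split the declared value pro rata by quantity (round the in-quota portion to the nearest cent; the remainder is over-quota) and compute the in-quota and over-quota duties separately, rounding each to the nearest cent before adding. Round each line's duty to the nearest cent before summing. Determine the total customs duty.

£97,565.87

Line 1 (88.83, Junay, 2,582 units, £226,312.30):
Base rate for 88.83 is £0.62/unit.
Origin Junay qualifies under the Velia–Junay agreement and 88.83 is covered: preferential rate Free applies instead.
Duty = £226,312.30 × 0% = £0.00.
Line 2 (30.11, Vinica, 2,887 units, £539,551.43):
Code 30.11 is under a tariff-rate quota (threshold 2,363 units). In-quota: 2,363 units at 5%; over-quota: 524 units at 23%.
Pro-rata value split: in-quota = £539,551.43 × 2,363/2,887 = £441,621.07; over-quota = £539,551.43 − £441,621.07 = £97,930.36.
In-quota duty = £441,621.07 × 5% = £22,081.05. Over-quota duty = £97,930.36 × 23% = £22,523.98.
Line duty = £22,081.05 + £22,523.98 = £44,605.03.
Line 3 (87.58, Pelland, 2,910 units, £596,171.70):
Base rate for 87.58 is 8% + £1.81/unit.
87.58 has an FTA preferential rate, but origin Pelland is not Junay; base rate stands.
Duty = £596,171.70 × 8% + 2,910 × £1.81 = £52,960.84.
Total = £0.00 + £44,605.03 + £52,960.84 = £97,565.87.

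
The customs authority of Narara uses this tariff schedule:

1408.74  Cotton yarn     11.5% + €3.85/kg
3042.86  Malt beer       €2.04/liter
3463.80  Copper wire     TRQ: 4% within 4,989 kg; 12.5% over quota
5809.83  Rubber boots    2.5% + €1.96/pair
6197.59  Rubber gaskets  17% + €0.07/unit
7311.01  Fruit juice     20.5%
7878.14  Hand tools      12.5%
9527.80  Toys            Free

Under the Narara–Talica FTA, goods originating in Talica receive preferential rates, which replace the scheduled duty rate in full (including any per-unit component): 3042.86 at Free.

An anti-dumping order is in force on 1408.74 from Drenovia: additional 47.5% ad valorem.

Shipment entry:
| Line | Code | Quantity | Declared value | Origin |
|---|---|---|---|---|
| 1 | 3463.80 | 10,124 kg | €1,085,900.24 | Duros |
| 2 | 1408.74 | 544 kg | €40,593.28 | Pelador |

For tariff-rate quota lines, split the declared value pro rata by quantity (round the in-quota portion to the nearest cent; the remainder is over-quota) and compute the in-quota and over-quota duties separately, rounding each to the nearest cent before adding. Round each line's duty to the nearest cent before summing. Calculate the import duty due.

Line 1 (3463.80, Duros, 10,124 kg, €1,085,900.24):
Code 3463.80 is under a tariff-rate quota (threshold 4,989 kg). In-quota: 4,989 kg at 4%; over-quota: 5,135 kg at 12.5%.
Pro-rata value split: in-quota = €1,085,900.24 × 4,989/10,124 = €535,120.14; over-quota = €1,085,900.24 − €535,120.14 = €550,780.10.
In-quota duty = €535,120.14 × 4% = €21,404.81. Over-quota duty = €550,780.10 × 12.5% = €68,847.51.
Line duty = €21,404.81 + €68,847.51 = €90,252.32.
Line 2 (1408.74, Pelador, 544 kg, €40,593.28):
Base rate for 1408.74 is 11.5% + €3.85/kg.
The additional-duty order on 1408.74 targets Drenovia, not Pelador; it does not apply.
Duty = €40,593.28 × 11.5% + 544 × €3.85 = €6,762.63.
Total = €90,252.32 + €6,762.63 = €97,014.95.

€97,014.95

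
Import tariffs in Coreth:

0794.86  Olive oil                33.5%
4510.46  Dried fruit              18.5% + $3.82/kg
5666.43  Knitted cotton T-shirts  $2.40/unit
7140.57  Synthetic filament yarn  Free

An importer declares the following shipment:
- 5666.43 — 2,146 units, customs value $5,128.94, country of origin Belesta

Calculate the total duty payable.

Line 1 (5666.43, Belesta, 2,146 units, $5,128.94):
Base rate for 5666.43 is $2.40/unit.
Duty = 2,146 × $2.40 = $5,150.40.

$5,150.40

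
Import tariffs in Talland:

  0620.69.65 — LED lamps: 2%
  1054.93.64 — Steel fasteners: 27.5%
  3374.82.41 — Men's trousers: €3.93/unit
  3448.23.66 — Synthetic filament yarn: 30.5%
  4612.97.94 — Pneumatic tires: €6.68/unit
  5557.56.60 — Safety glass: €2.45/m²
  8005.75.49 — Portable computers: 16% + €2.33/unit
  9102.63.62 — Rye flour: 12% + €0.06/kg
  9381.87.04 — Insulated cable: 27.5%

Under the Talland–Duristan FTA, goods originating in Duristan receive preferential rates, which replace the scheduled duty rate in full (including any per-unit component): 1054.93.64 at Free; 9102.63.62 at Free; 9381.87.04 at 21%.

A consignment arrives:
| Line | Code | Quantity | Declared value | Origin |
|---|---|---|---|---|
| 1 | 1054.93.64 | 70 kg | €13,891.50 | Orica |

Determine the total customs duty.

Line 1 (1054.93.64, Orica, 70 kg, €13,891.50):
Base rate for 1054.93.64 is 27.5%.
1054.93.64 has an FTA preferential rate, but origin Orica is not Duristan; base rate stands.
Duty = €13,891.50 × 27.5% = €3,820.16.

€3,820.16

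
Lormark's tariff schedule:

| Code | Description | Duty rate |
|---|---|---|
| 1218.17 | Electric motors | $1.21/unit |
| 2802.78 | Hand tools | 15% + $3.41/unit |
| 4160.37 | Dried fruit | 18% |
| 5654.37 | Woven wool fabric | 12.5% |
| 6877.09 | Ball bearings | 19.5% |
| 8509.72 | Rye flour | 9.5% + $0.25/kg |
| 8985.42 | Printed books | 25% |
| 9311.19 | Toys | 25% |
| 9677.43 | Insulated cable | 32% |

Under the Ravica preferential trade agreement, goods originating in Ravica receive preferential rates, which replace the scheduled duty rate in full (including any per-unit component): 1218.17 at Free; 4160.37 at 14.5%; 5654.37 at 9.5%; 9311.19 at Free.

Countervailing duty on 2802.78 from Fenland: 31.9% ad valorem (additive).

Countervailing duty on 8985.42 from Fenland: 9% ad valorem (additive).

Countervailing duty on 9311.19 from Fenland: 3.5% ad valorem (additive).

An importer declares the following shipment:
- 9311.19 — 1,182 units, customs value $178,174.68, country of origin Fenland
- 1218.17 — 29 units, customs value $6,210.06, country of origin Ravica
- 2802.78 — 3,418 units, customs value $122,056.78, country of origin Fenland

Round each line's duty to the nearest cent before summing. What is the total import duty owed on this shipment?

Line 1 (9311.19, Fenland, 1,182 units, $178,174.68):
Base rate for 9311.19 is 25%.
9311.19 has an FTA preferential rate, but origin Fenland is not Ravica; base rate stands.
Additional duty on 9311.19 from Fenland: +3.5%. Applied ad valorem rate: 25% + 3.5% = 28.5%.
Duty = $178,174.68 × 28.5% = $50,779.78.
Line 2 (1218.17, Ravica, 29 units, $6,210.06):
Base rate for 1218.17 is $1.21/unit.
Origin Ravica qualifies under the Lormark–Ravica agreement and 1218.17 is covered: preferential rate Free applies instead.
Duty = $6,210.06 × 0% = $0.00.
Line 3 (2802.78, Fenland, 3,418 units, $122,056.78):
Base rate for 2802.78 is 15% + $3.41/unit.
Additional duty on 2802.78 from Fenland: +31.9%. Applied ad valorem rate: 15% + 31.9% = 46.9%.
Duty = $122,056.78 × 46.9% + 3,418 × $3.41 = $68,900.01.
Total = $50,779.78 + $0.00 + $68,900.01 = $119,679.79.

$119,679.79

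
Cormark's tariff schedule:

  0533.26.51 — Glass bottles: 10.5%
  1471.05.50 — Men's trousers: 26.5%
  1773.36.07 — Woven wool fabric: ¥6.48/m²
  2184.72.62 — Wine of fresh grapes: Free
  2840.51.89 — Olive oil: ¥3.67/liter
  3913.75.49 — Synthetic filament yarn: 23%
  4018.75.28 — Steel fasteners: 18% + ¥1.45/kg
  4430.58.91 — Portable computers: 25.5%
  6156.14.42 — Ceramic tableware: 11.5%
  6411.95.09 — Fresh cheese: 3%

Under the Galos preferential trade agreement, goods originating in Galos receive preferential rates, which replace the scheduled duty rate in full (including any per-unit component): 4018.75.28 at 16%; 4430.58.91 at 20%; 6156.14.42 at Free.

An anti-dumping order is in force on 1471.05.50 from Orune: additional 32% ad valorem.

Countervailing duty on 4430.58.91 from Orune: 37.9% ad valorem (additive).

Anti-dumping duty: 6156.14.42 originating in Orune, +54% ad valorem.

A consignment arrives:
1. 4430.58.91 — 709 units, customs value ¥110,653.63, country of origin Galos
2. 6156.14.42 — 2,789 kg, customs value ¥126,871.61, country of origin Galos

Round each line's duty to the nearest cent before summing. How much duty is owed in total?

Line 1 (4430.58.91, Galos, 709 units, ¥110,653.63):
Base rate for 4430.58.91 is 25.5%.
Origin Galos qualifies under the Cormark–Galos agreement and 4430.58.91 is covered: preferential rate 20% applies instead.
The additional-duty order on 4430.58.91 targets Orune, not Galos; it does not apply.
Duty = ¥110,653.63 × 20% = ¥22,130.73.
Line 2 (6156.14.42, Galos, 2,789 kg, ¥126,871.61):
Base rate for 6156.14.42 is 11.5%.
Origin Galos qualifies under the Cormark–Galos agreement and 6156.14.42 is covered: preferential rate Free applies instead.
The additional-duty order on 6156.14.42 targets Orune, not Galos; it does not apply.
Duty = ¥126,871.61 × 0% = ¥0.00.
Total = ¥22,130.73 + ¥0.00 = ¥22,130.73.

¥22,130.73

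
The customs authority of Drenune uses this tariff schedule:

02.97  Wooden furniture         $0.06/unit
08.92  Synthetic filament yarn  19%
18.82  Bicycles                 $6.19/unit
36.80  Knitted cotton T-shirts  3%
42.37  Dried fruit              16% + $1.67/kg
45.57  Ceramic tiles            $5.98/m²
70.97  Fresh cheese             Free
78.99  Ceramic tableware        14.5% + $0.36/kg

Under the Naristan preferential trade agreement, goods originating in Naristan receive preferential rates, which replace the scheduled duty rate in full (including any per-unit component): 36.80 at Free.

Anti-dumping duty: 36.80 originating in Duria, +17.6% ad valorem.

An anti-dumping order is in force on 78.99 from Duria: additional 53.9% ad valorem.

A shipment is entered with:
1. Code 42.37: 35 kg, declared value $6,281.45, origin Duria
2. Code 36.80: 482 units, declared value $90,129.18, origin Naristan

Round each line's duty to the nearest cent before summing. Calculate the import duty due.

$1,063.48

Line 1 (42.37, Duria, 35 kg, $6,281.45):
Base rate for 42.37 is 16% + $1.67/kg.
Duty = $6,281.45 × 16% + 35 × $1.67 = $1,063.48.
Line 2 (36.80, Naristan, 482 units, $90,129.18):
Base rate for 36.80 is 3%.
Origin Naristan qualifies under the Drenune–Naristan agreement and 36.80 is covered: preferential rate Free applies instead.
The additional-duty order on 36.80 targets Duria, not Naristan; it does not apply.
Duty = $90,129.18 × 0% = $0.00.
Total = $1,063.48 + $0.00 = $1,063.48.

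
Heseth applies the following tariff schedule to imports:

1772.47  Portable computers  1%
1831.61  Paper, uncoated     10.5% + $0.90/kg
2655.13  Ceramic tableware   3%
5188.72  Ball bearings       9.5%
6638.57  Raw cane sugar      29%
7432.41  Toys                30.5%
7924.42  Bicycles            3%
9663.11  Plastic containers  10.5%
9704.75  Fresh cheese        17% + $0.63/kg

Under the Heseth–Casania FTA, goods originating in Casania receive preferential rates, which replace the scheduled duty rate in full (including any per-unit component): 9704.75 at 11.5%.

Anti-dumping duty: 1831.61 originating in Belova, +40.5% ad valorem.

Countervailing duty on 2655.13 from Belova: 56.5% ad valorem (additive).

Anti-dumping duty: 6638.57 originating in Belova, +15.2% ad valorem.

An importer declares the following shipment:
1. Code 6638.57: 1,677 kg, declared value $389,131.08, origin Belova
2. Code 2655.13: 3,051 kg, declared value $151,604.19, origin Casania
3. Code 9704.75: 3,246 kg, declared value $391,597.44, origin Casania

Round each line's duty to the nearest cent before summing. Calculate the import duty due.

Line 1 (6638.57, Belova, 1,677 kg, $389,131.08):
Base rate for 6638.57 is 29%.
Additional duty on 6638.57 from Belova: +15.2%. Applied ad valorem rate: 29% + 15.2% = 44.2%.
Duty = $389,131.08 × 44.2% = $171,995.94.
Line 2 (2655.13, Casania, 3,051 kg, $151,604.19):
Base rate for 2655.13 is 3%.
Origin Casania is the FTA partner but 2655.13 is not on the preference list; base rate stands.
The additional-duty order on 2655.13 targets Belova, not Casania; it does not apply.
Duty = $151,604.19 × 3% = $4,548.13.
Line 3 (9704.75, Casania, 3,246 kg, $391,597.44):
Base rate for 9704.75 is 17% + $0.63/kg.
Origin Casania qualifies under the Heseth–Casania agreement and 9704.75 is covered: preferential rate 11.5% applies instead.
Duty = $391,597.44 × 11.5% = $45,033.71.
Total = $171,995.94 + $4,548.13 + $45,033.71 = $221,577.78.

$221,577.78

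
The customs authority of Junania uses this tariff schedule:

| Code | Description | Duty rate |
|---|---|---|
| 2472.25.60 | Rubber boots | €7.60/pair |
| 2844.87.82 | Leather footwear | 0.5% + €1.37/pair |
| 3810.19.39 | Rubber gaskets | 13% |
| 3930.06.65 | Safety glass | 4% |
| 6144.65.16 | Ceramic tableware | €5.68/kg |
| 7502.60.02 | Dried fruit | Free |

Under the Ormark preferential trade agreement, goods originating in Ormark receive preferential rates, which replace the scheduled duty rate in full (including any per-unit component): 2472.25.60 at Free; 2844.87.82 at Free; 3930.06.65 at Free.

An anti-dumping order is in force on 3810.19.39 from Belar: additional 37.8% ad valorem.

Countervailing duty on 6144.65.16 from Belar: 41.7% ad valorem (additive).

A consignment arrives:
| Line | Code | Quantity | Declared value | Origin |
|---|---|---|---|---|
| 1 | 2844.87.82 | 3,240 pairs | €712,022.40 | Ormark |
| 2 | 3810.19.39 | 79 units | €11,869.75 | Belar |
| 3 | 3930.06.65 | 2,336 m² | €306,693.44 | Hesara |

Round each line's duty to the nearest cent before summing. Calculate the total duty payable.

€18,297.57

Line 1 (2844.87.82, Ormark, 3,240 pairs, €712,022.40):
Base rate for 2844.87.82 is 0.5% + €1.37/pair.
Origin Ormark qualifies under the Junania–Ormark agreement and 2844.87.82 is covered: preferential rate Free applies instead.
Duty = €712,022.40 × 0% = €0.00.
Line 2 (3810.19.39, Belar, 79 units, €11,869.75):
Base rate for 3810.19.39 is 13%.
Additional duty on 3810.19.39 from Belar: +37.8%. Applied ad valorem rate: 13% + 37.8% = 50.8%.
Duty = €11,869.75 × 50.8% = €6,029.83.
Line 3 (3930.06.65, Hesara, 2,336 m², €306,693.44):
Base rate for 3930.06.65 is 4%.
3930.06.65 has an FTA preferential rate, but origin Hesara is not Ormark; base rate stands.
Duty = €306,693.44 × 4% = €12,267.74.
Total = €0.00 + €6,029.83 + €12,267.74 = €18,297.57.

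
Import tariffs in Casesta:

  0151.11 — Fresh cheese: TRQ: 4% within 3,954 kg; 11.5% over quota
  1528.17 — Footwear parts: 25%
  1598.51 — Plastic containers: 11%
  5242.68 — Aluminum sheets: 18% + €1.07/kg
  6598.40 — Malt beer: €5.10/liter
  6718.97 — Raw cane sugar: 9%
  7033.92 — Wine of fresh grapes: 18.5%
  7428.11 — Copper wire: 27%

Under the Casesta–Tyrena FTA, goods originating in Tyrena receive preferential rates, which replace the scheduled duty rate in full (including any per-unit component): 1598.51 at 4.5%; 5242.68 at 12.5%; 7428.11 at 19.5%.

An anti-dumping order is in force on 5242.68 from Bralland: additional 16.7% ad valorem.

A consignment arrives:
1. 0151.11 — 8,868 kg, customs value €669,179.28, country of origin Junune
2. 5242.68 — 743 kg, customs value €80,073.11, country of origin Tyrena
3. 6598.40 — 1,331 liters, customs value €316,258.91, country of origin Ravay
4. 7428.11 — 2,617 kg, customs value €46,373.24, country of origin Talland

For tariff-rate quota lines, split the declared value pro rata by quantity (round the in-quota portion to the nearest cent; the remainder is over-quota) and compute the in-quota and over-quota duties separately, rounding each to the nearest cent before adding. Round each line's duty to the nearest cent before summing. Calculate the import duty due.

Line 1 (0151.11, Junune, 8,868 kg, €669,179.28):
Code 0151.11 is under a tariff-rate quota (threshold 3,954 kg). In-quota: 3,954 kg at 4%; over-quota: 4,914 kg at 11.5%.
Pro-rata value split: in-quota = €669,179.28 × 3,954/8,868 = €298,368.84; over-quota = €669,179.28 − €298,368.84 = €370,810.44.
In-quota duty = €298,368.84 × 4% = €11,934.75. Over-quota duty = €370,810.44 × 11.5% = €42,643.20.
Line duty = €11,934.75 + €42,643.20 = €54,577.95.
Line 2 (5242.68, Tyrena, 743 kg, €80,073.11):
Base rate for 5242.68 is 18% + €1.07/kg.
Origin Tyrena qualifies under the Casesta–Tyrena agreement and 5242.68 is covered: preferential rate 12.5% applies instead.
The additional-duty order on 5242.68 targets Bralland, not Tyrena; it does not apply.
Duty = €80,073.11 × 12.5% = €10,009.14.
Line 3 (6598.40, Ravay, 1,331 liters, €316,258.91):
Base rate for 6598.40 is €5.10/liter.
Duty = 1,331 × €5.10 = €6,788.10.
Line 4 (7428.11, Talland, 2,617 kg, €46,373.24):
Base rate for 7428.11 is 27%.
7428.11 has an FTA preferential rate, but origin Talland is not Tyrena; base rate stands.
Duty = €46,373.24 × 27% = €12,520.77.
Total = €54,577.95 + €10,009.14 + €6,788.10 + €12,520.77 = €83,895.96.

€83,895.96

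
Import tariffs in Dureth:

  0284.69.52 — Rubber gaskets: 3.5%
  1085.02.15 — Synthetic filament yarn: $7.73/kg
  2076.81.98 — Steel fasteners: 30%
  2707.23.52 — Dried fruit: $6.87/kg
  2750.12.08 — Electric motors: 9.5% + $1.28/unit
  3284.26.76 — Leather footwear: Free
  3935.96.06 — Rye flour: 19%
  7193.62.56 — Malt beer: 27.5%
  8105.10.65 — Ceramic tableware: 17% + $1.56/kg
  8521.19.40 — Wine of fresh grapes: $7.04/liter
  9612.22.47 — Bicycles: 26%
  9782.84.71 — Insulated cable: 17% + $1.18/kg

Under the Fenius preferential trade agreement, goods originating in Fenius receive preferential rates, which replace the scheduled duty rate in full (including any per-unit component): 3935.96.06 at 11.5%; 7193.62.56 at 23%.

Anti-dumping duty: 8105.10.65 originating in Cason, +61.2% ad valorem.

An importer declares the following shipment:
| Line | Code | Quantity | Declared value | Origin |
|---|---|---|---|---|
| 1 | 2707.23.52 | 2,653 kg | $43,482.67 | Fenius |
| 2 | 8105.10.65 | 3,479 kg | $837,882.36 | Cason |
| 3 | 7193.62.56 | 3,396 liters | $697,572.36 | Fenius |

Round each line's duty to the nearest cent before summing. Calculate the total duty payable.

Line 1 (2707.23.52, Fenius, 2,653 kg, $43,482.67):
Base rate for 2707.23.52 is $6.87/kg.
Origin Fenius is the FTA partner but 2707.23.52 is not on the preference list; base rate stands.
Duty = 2,653 × $6.87 = $18,226.11.
Line 2 (8105.10.65, Cason, 3,479 kg, $837,882.36):
Base rate for 8105.10.65 is 17% + $1.56/kg.
Additional duty on 8105.10.65 from Cason: +61.2%. Applied ad valorem rate: 17% + 61.2% = 78.2%.
Duty = $837,882.36 × 78.2% + 3,479 × $1.56 = $660,651.25.
Line 3 (7193.62.56, Fenius, 3,396 liters, $697,572.36):
Base rate for 7193.62.56 is 27.5%.
Origin Fenius qualifies under the Dureth–Fenius agreement and 7193.62.56 is covered: preferential rate 23% applies instead.
Duty = $697,572.36 × 23% = $160,441.64.
Total = $18,226.11 + $660,651.25 + $160,441.64 = $839,319.00.

$839,319.00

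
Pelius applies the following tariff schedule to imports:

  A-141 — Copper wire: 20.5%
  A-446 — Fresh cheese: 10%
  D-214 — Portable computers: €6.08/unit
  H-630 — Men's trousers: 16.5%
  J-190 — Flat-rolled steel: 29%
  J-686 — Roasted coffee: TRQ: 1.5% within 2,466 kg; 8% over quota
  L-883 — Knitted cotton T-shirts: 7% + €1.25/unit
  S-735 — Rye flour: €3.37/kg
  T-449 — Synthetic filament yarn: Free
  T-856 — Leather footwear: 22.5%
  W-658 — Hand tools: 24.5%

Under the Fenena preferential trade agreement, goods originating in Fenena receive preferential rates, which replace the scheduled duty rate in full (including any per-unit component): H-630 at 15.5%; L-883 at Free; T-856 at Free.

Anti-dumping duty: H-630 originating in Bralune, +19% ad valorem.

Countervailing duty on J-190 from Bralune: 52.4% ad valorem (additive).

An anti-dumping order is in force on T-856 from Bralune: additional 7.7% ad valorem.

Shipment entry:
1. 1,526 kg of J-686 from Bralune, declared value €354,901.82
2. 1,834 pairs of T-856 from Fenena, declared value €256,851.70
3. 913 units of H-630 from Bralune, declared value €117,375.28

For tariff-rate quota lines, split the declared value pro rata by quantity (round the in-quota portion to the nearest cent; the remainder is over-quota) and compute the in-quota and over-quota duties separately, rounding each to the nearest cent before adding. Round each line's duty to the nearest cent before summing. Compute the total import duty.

Line 1 (J-686, Bralune, 1,526 kg, €354,901.82):
Code J-686 is under a tariff-rate quota (threshold 2,466 kg). Quantity 1,526 kg is within the quota, so the in-quota rate 1.5% applies to the full value.
Duty = €354,901.82 × 1.5% = €5,323.53.
Line 2 (T-856, Fenena, 1,834 pairs, €256,851.70):
Base rate for T-856 is 22.5%.
Origin Fenena qualifies under the Pelius–Fenena agreement and T-856 is covered: preferential rate Free applies instead.
The additional-duty order on T-856 targets Bralune, not Fenena; it does not apply.
Duty = €256,851.70 × 0% = €0.00.
Line 3 (H-630, Bralune, 913 units, €117,375.28):
Base rate for H-630 is 16.5%.
H-630 has an FTA preferential rate, but origin Bralune is not Fenena; base rate stands.
Additional duty on H-630 from Bralune: +19%. Applied ad valorem rate: 16.5% + 19% = 35.5%.
Duty = €117,375.28 × 35.5% = €41,668.22.
Total = €5,323.53 + €0.00 + €41,668.22 = €46,991.75.

€46,991.75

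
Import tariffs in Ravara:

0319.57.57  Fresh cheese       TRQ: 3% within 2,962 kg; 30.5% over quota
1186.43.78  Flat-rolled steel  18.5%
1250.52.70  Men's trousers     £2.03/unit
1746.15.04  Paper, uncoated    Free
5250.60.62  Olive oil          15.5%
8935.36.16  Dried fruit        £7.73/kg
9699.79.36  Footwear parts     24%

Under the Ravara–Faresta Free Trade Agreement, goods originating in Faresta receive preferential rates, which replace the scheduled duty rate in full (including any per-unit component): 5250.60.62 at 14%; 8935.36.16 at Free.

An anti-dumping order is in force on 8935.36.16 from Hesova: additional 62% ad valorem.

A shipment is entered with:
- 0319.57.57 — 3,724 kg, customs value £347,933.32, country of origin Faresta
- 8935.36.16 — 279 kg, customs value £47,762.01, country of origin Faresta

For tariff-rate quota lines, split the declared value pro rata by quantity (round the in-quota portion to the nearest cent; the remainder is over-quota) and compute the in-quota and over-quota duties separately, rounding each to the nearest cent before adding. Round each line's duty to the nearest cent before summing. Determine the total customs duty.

Line 1 (0319.57.57, Faresta, 3,724 kg, £347,933.32):
Code 0319.57.57 is under a tariff-rate quota (threshold 2,962 kg). In-quota: 2,962 kg at 3%; over-quota: 762 kg at 30.5%.
Pro-rata value split: in-quota = £347,933.32 × 2,962/3,724 = £276,739.66; over-quota = £347,933.32 − £276,739.66 = £71,193.66.
In-quota duty = £276,739.66 × 3% = £8,302.19. Over-quota duty = £71,193.66 × 30.5% = £21,714.07.
Line duty = £8,302.19 + £21,714.07 = £30,016.26.
Line 2 (8935.36.16, Faresta, 279 kg, £47,762.01):
Base rate for 8935.36.16 is £7.73/kg.
Origin Faresta qualifies under the Ravara–Faresta agreement and 8935.36.16 is covered: preferential rate Free applies instead.
The additional-duty order on 8935.36.16 targets Hesova, not Faresta; it does not apply.
Duty = £47,762.01 × 0% = £0.00.
Total = £30,016.26 + £0.00 = £30,016.26.

£30,016.26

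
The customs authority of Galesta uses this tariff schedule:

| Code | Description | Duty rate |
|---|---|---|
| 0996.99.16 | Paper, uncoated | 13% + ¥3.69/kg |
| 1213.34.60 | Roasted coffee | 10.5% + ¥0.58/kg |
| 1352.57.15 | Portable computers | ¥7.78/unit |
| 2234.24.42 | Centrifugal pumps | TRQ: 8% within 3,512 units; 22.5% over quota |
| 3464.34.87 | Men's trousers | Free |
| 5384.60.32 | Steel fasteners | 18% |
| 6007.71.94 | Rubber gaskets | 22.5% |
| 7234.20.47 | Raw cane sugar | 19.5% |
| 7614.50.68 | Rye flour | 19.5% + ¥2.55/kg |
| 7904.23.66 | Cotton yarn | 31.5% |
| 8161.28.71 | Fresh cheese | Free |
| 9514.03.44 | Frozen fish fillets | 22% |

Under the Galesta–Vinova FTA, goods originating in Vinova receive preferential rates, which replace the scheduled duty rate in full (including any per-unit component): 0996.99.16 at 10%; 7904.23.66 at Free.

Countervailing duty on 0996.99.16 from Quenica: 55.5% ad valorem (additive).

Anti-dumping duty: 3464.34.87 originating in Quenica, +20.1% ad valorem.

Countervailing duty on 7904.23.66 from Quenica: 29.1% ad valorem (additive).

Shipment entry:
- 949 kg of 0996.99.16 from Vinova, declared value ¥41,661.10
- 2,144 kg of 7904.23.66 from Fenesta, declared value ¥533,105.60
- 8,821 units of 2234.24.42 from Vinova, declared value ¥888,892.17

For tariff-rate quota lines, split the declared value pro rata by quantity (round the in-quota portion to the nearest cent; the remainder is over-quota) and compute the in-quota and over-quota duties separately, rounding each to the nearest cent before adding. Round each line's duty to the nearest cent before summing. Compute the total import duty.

¥320,778.99

Line 1 (0996.99.16, Vinova, 949 kg, ¥41,661.10):
Base rate for 0996.99.16 is 13% + ¥3.69/kg.
Origin Vinova qualifies under the Galesta–Vinova agreement and 0996.99.16 is covered: preferential rate 10% applies instead.
The additional-duty order on 0996.99.16 targets Quenica, not Vinova; it does not apply.
Duty = ¥41,661.10 × 10% = ¥4,166.11.
Line 2 (7904.23.66, Fenesta, 2,144 kg, ¥533,105.60):
Base rate for 7904.23.66 is 31.5%.
7904.23.66 has an FTA preferential rate, but origin Fenesta is not Vinova; base rate stands.
The additional-duty order on 7904.23.66 targets Quenica, not Fenesta; it does not apply.
Duty = ¥533,105.60 × 31.5% = ¥167,928.26.
Line 3 (2234.24.42, Vinova, 8,821 units, ¥888,892.17):
Code 2234.24.42 is under a tariff-rate quota (threshold 3,512 units). In-quota: 3,512 units at 8%; over-quota: 5,309 units at 22.5%.
Pro-rata value split: in-quota = ¥888,892.17 × 3,512/8,821 = ¥353,904.24; over-quota = ¥888,892.17 − ¥353,904.24 = ¥534,987.93.
In-quota duty = ¥353,904.24 × 8% = ¥28,312.34. Over-quota duty = ¥534,987.93 × 22.5% = ¥120,372.28.
Line duty = ¥28,312.34 + ¥120,372.28 = ¥148,684.62.
Total = ¥4,166.11 + ¥167,928.26 + ¥148,684.62 = ¥320,778.99.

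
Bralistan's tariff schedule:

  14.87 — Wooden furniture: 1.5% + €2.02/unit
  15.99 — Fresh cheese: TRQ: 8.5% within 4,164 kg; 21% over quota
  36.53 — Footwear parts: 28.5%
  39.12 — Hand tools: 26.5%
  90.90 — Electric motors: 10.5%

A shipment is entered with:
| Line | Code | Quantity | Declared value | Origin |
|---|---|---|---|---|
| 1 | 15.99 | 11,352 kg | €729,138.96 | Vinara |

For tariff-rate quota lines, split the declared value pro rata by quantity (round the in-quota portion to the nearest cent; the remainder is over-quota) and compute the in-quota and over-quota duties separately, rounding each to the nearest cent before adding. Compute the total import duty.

€119,687.47

Line 1 (15.99, Vinara, 11,352 kg, €729,138.96):
Code 15.99 is under a tariff-rate quota (threshold 4,164 kg). In-quota: 4,164 kg at 8.5%; over-quota: 7,188 kg at 21%.
Pro-rata value split: in-quota = €729,138.96 × 4,164/11,352 = €267,453.72; over-quota = €729,138.96 − €267,453.72 = €461,685.24.
In-quota duty = €267,453.72 × 8.5% = €22,733.57. Over-quota duty = €461,685.24 × 21% = €96,953.90.
Line duty = €22,733.57 + €96,953.90 = €119,687.47.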